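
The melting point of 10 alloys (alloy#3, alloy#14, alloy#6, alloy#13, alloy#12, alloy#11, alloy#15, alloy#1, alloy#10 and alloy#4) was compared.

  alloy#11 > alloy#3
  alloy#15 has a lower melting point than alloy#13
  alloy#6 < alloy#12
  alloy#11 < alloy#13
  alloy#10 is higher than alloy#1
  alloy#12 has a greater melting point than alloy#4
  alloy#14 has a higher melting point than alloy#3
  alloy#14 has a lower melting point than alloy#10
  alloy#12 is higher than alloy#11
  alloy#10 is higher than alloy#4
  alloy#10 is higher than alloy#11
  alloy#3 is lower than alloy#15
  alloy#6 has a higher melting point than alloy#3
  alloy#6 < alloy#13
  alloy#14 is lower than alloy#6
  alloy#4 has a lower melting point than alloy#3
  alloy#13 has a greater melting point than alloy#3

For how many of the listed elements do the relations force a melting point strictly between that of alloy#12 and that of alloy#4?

Chaining upward from alloy#4 reaches: alloy#3, alloy#15, alloy#14, alloy#6, alloy#11, alloy#10, alloy#13.
Chaining downward from alloy#12 reaches: alloy#3, alloy#14, alloy#6, alloy#11.
Strictly between alloy#4 and alloy#12 are those in both lists: alloy#3, alloy#14, alloy#6, alloy#11 — 4 elements.

4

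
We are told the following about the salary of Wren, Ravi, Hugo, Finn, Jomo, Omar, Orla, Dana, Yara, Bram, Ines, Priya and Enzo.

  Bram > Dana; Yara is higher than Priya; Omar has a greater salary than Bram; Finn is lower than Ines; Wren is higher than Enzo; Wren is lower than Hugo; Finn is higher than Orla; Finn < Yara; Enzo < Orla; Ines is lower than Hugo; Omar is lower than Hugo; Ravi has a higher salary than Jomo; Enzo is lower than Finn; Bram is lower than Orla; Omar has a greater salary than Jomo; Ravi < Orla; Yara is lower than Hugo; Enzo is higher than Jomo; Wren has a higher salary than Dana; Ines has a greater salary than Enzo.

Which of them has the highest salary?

Hugo

Chaining downward from Hugo: directly below it, Omar, Ines, Yara, Wren; then Dana, Jomo, Priya, Enzo, Bram, Finn; then Orla; then Ravi.
That covers every other element, and nothing is given above Hugo, so Hugo is the highest salary.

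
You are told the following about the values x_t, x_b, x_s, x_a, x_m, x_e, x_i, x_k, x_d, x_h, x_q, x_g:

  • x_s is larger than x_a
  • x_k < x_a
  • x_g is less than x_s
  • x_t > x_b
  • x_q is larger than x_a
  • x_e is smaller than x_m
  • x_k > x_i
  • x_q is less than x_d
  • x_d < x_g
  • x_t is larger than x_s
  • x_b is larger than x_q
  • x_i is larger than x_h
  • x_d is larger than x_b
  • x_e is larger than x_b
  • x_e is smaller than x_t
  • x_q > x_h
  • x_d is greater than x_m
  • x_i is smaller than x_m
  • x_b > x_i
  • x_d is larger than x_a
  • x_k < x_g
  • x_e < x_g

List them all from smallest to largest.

x_h < x_i < x_k < x_a < x_q < x_b < x_e < x_m < x_d < x_g < x_s < x_t

Each adjacent pair is fixed by a given relation: x_h < x_i; x_i < x_k; x_k < x_a; x_a < x_q; x_q < x_b; x_b < x_e; x_e < x_m; x_m < x_d; x_d < x_g; x_g < x_s; x_s < x_t. Chaining them end to end gives the full order.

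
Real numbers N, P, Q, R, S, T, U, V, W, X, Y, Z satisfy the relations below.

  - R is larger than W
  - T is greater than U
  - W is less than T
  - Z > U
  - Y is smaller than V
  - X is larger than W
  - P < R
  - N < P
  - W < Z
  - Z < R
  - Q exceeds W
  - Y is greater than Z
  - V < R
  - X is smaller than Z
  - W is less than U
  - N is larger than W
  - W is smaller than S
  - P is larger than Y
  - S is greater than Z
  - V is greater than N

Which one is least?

W

Chaining upward from W: directly above it, X, U, Z, N, Q, T, S, R; then Y, P, V.
That covers every other element, and nothing is given below W, so W is the least.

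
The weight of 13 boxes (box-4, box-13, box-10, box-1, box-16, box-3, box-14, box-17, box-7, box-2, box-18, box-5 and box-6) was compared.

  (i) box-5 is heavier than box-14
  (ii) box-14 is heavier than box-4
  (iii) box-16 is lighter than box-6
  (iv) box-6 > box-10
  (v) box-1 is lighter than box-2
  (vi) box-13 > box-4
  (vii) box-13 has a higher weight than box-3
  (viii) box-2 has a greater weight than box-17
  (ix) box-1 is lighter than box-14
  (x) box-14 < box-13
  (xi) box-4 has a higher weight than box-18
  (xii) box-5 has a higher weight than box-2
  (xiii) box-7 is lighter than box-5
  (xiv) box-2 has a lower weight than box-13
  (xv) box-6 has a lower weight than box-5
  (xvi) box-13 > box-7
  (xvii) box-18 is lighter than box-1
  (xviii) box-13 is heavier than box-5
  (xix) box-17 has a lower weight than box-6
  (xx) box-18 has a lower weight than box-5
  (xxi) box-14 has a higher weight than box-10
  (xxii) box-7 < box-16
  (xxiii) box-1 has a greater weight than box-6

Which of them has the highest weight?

box-13

box-18 is not greatest since box-18 < box-4; box-7 is not greatest since box-7 < box-13; box-4 is not greatest since box-4 < box-14; box-10 is not greatest since box-10 < box-14; box-16 is not greatest since box-16 < box-6; box-17 is not greatest since box-17 < box-6; box-6 is not greatest since box-6 < box-5; box-3 is not greatest since box-3 < box-13; box-1 is not greatest since box-1 < box-2; box-2 is not greatest since box-2 < box-5; box-14 is not greatest since box-14 < box-13; box-5 is not greatest since box-5 < box-13.
Only box-13 has nothing above it, so box-13 is the highest weight.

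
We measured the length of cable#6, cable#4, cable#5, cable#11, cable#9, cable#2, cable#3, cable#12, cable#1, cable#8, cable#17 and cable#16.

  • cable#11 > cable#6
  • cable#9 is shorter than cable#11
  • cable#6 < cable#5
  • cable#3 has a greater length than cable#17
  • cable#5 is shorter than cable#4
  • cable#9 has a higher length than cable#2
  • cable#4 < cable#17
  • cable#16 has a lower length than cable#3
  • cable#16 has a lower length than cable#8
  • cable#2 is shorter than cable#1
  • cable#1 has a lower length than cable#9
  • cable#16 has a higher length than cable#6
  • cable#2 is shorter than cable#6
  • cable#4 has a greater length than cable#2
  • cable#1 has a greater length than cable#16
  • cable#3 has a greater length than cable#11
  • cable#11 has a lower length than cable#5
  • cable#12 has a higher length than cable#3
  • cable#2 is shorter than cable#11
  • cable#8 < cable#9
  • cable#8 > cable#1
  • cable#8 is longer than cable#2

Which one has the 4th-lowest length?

cable#1

Piecing the relations together gives one ordering: cable#2 < cable#6 < cable#16 < cable#1 < cable#8 < cable#9 < cable#11 < cable#5 < cable#4 < cable#17 < cable#3 < cable#12.
Counting 4 from the smallest end gives cable#1.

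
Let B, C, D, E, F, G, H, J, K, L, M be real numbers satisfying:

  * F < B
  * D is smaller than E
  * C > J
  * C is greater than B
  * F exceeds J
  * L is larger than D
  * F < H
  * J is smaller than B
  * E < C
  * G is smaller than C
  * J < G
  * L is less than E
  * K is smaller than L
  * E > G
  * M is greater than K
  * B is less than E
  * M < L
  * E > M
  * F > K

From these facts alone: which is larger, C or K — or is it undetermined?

C

K < F and F < B give K < B.
With B < E: K < F < B < E.
With E < C: K < F < B < E < C.
So C is larger.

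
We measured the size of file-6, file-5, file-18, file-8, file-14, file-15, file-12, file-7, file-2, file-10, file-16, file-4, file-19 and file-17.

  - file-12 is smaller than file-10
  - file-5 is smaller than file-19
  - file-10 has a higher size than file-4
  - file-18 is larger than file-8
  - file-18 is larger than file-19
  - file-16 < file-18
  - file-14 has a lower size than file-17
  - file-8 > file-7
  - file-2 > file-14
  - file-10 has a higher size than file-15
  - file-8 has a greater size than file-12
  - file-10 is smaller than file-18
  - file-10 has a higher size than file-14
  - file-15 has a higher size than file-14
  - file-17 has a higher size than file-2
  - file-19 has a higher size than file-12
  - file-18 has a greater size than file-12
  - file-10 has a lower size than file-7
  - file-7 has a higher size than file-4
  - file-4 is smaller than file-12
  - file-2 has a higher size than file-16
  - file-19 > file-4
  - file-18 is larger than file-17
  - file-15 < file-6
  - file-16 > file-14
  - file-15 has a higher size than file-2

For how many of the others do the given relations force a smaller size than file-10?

The elements the relations force below file-10 are file-14, file-4, file-16, file-2, file-15, file-12 — no chain reaches any other.
That is 6.

6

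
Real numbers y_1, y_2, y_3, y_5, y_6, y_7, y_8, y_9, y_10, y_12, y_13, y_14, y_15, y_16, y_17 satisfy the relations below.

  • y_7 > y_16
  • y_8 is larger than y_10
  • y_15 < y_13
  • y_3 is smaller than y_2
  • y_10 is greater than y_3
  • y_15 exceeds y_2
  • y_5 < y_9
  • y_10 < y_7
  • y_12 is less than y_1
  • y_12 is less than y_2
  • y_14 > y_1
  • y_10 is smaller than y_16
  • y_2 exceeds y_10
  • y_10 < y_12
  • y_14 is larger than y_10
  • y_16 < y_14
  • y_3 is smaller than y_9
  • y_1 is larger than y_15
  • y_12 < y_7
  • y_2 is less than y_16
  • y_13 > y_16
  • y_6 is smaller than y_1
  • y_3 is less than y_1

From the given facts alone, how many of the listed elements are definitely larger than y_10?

9

Directly above y_10: y_12, y_2, y_16, y_7, y_14, y_8.
One step further: y_15, y_13, y_1 (9 so far).
Nothing else is reachable above y_10; 9 in all.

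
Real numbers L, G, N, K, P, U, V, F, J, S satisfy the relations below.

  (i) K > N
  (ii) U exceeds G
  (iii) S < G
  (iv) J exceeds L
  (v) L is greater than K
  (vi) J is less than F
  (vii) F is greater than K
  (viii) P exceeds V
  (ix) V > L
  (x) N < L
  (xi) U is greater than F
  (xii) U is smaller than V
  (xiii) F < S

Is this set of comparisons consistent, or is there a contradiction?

Every relation is compatible with N < K < L < J < F < S < G < U < V < P; the set is consistent.

consistent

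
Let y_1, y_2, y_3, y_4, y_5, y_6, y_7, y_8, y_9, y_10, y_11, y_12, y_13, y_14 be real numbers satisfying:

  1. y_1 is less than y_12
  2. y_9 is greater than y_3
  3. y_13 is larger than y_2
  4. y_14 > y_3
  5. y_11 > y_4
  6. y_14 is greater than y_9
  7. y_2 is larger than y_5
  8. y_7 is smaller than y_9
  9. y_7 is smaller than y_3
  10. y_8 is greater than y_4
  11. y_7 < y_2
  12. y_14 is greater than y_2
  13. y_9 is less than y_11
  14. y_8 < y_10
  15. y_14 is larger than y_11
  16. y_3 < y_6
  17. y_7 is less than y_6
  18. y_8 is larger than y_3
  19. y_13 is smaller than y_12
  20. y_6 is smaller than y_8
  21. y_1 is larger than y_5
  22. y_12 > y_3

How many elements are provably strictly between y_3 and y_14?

2

The relations place y_3 below y_14. An element lies strictly between them when it is forced above y_3 and also forced below y_14.
Above y_3: {y_6, y_8, y_9, y_11, y_10, y_12}. Below y_14: {y_7, y_4, y_5, y_2, y_9, y_11}.
Intersection: {y_9, y_11} — 2.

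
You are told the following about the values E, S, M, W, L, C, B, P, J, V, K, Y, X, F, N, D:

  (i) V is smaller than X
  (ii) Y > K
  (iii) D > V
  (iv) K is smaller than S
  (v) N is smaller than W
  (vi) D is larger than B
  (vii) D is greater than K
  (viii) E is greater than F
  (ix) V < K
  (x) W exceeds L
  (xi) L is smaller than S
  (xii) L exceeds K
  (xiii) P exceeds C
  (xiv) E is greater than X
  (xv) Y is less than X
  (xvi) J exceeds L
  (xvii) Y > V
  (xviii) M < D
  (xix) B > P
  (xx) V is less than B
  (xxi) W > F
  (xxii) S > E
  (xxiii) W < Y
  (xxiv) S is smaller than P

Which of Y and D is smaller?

Y

Following the relations from Y: Y < X < E < S < P < B < D.
So Y < D; Y is the smaller of the two.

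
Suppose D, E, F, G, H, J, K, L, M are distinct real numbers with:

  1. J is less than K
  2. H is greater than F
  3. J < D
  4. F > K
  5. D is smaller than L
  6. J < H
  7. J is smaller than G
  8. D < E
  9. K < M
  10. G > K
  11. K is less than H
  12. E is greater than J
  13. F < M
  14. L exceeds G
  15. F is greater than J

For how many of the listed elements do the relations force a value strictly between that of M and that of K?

Chaining upward from K reaches: F, G, L, H.
Chaining downward from M reaches: J, F.
Strictly between K and M are those in both lists: F — 1 element.

1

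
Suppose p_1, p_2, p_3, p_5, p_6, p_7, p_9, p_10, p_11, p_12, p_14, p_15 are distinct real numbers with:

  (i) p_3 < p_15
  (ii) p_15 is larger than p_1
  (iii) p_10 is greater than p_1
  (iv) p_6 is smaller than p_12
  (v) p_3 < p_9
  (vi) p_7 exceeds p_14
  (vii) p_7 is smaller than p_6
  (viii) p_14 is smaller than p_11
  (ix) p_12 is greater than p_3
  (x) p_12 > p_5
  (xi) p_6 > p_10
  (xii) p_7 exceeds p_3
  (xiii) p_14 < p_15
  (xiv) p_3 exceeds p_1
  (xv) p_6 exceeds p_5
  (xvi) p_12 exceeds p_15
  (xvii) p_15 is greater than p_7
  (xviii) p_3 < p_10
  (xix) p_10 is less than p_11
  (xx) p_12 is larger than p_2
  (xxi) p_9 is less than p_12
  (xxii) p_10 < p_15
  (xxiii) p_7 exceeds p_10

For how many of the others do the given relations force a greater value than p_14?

5

The elements the relations force above p_14 are p_7, p_6, p_15, p_12, p_11 — no chain reaches any other.
That is 5.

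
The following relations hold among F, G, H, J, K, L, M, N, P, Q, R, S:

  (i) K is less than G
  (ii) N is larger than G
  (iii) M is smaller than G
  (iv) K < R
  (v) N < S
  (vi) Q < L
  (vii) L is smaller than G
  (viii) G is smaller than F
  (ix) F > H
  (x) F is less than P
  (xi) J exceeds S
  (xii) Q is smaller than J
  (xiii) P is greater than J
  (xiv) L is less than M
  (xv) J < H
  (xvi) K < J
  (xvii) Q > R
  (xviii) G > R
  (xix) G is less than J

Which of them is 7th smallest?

Chaining the given pairs: K < R < Q < L < M < G < N < S < J < H < F < P.
Counting 7 from the smallest end gives N.

N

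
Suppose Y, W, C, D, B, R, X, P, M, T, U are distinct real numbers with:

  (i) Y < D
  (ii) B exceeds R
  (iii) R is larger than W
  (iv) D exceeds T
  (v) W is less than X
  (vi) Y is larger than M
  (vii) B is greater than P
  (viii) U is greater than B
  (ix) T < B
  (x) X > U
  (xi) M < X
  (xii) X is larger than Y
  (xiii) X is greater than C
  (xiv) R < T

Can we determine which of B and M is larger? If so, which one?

Following every chain through M: above M we get Y, D, X.
B is not reached, and no chain runs the other way from B to M.
So the given relations leave the order of M and B undetermined.

undetermined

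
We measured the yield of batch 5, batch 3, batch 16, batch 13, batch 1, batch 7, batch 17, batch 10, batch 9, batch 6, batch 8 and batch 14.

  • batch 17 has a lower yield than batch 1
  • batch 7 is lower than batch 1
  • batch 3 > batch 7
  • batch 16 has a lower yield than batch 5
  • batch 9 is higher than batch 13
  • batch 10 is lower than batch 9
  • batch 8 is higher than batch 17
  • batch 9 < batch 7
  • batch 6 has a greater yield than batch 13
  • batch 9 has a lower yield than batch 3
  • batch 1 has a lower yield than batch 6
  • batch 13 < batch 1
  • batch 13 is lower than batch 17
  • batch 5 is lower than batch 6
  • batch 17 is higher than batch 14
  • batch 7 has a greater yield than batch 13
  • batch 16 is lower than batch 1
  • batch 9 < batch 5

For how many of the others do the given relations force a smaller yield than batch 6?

From batch 6 the given relations immediately reach batch 13, batch 5, batch 1.
From those, batch 16, batch 17, batch 9, batch 7 — 7 in total.
From those, batch 14, batch 10 — 9 in total.
No other element is forced below batch 6 by the given relations, so the count is 9.

9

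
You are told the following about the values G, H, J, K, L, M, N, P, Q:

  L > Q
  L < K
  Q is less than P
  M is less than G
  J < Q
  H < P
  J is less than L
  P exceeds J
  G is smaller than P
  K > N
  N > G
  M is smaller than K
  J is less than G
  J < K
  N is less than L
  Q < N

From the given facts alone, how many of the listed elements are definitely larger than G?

4

From G the given relations immediately reach N, P.
From those, L, K — 4 in total.
No other element is forced above G by the given relations, so the count is 4.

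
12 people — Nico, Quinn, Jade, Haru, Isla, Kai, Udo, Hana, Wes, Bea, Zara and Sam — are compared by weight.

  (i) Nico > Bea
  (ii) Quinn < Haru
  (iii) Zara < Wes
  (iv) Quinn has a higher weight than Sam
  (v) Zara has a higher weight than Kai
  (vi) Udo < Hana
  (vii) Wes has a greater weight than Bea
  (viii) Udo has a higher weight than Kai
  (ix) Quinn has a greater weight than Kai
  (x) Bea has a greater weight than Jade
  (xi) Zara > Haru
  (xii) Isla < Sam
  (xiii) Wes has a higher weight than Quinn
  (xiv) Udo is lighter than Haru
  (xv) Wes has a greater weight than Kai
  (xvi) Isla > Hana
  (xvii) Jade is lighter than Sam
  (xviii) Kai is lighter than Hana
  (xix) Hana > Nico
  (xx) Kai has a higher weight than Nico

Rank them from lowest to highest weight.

Nothing is placed below Jade, so it is least; from there Jade < Bea; Bea < Nico; Nico < Kai; Kai < Udo; Udo < Hana; Hana < Isla; Isla < Sam; Sam < Quinn; Quinn < Haru; Haru < Zara; Zara < Wes, each given directly.

Jade < Bea < Nico < Kai < Udo < Hana < Isla < Sam < Quinn < Haru < Zara < Wes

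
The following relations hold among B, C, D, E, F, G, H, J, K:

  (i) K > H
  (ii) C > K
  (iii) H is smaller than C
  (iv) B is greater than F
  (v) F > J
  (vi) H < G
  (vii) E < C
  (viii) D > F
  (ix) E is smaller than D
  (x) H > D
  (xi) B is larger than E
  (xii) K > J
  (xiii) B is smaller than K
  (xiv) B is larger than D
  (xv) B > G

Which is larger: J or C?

C

J < F and F < D give J < D.
Then D < H extends the chain to H.
With H < G: J < F < D < H < G.
Then G < B extends the chain to B.
With B < K: J < F < D < H < G < B < K.
Then K < C extends the chain to C.
So J < C; C is the larger of the two.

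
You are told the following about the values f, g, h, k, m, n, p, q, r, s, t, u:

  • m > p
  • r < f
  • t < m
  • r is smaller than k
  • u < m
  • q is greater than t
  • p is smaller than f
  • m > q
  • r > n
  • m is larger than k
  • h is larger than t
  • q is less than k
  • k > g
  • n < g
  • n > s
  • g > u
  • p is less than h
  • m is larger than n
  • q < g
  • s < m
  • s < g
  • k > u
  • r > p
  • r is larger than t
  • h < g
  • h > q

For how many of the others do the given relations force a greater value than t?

From t the given relations immediately reach q, h, r, m.
From those, g, f, k — 7 in total.
No other element is forced above t by the given relations, so the count is 7.

7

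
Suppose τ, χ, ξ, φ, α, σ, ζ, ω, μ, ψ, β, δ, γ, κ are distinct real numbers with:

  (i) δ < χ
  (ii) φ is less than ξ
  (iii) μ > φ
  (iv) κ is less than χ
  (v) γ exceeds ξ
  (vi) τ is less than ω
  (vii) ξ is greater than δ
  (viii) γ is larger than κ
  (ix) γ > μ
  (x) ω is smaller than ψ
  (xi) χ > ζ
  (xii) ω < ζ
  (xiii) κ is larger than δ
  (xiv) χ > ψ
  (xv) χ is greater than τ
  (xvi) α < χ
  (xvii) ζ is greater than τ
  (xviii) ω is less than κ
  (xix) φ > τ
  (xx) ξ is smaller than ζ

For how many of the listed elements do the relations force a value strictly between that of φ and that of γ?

Chaining upward from φ reaches: ξ, μ, ζ, χ.
Chaining downward from γ reaches: τ, δ, ω, κ, ξ, μ.
Strictly between φ and γ are those in both lists: ξ, μ — 2 elements.

2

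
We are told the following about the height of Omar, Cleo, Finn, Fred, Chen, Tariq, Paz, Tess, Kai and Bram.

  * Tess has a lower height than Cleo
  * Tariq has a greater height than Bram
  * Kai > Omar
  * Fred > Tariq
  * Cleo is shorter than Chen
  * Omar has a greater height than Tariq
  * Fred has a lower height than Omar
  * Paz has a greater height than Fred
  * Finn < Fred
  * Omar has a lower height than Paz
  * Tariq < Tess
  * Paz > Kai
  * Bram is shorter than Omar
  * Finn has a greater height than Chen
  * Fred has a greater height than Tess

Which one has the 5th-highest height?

The consecutive relations fix a unique order: Bram < Tariq < Tess < Cleo < Chen < Finn < Fred < Omar < Kai < Paz.
Counting 5 from the largest end gives Finn.

Finn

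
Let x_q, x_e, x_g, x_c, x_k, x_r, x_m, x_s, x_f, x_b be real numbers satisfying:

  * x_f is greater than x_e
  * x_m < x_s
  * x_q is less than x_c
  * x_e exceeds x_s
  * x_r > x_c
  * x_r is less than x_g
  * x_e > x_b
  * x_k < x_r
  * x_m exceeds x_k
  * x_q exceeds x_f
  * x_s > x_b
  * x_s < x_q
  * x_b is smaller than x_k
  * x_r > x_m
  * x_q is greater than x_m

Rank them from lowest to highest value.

The consecutive links are each given: x_b < x_k; x_k < x_m; x_m < x_s; x_s < x_e; x_e < x_f; x_f < x_q; x_q < x_c; x_c < x_r; x_r < x_g.

x_b < x_k < x_m < x_s < x_e < x_f < x_q < x_c < x_r < x_g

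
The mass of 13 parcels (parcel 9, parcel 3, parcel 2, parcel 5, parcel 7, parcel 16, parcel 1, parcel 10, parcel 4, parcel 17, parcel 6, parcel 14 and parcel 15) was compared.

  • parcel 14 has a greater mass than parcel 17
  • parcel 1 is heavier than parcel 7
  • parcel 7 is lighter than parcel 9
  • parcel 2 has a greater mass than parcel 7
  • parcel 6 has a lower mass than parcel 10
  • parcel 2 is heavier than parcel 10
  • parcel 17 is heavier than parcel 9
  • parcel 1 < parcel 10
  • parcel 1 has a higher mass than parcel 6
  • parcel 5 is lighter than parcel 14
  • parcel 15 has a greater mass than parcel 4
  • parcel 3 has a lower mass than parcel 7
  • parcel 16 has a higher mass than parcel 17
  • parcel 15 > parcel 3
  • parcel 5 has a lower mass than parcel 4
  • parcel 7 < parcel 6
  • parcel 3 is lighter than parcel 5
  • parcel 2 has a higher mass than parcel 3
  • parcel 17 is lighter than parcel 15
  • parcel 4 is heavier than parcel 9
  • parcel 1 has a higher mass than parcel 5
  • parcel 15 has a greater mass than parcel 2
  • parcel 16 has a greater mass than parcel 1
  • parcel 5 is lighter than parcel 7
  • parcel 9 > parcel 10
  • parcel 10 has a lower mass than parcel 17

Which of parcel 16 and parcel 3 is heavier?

parcel 16

Link the given pairs in sequence: parcel 3 < parcel 5; parcel 5 < parcel 7; parcel 7 < parcel 6; parcel 6 < parcel 1; parcel 1 < parcel 10; parcel 10 < parcel 9; parcel 9 < parcel 17; parcel 17 < parcel 16.
Together: parcel 3 < parcel 5 < parcel 7 < parcel 6 < parcel 1 < parcel 10 < parcel 9 < parcel 17 < parcel 16.
So parcel 3 < parcel 16; parcel 16 is the heavier of the two.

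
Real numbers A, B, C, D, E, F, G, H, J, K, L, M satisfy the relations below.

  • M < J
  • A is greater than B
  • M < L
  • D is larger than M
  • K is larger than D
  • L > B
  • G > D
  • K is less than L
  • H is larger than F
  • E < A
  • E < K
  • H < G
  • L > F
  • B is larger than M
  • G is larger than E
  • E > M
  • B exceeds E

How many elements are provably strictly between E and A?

1

Chaining upward from E reaches: B, K, G, L.
Chaining downward from A reaches: M, B.
Strictly between E and A are those in both lists: B — 1 element.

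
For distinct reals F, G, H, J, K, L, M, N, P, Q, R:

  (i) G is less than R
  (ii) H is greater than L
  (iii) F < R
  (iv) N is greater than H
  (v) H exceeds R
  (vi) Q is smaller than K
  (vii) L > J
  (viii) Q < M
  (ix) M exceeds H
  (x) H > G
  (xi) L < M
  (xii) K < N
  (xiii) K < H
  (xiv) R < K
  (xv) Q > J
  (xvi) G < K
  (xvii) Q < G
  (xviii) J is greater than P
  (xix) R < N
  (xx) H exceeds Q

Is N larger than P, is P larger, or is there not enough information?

P < J < Q < H < N, by transitivity through J, Q, H.
So N is larger.

N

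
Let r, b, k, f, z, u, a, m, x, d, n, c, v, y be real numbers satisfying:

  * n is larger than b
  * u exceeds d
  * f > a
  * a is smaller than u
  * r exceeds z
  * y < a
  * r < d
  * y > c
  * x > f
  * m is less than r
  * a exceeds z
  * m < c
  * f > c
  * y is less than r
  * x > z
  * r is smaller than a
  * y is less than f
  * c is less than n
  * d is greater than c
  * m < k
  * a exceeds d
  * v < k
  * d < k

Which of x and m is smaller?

m

m < c and c < y give m < y.
Then y < r extends the chain to r.
With r < d: m < c < y < r < d.
Then d < a extends the chain to a.
With a < f: m < c < y < r < d < a < f.
With f < x: m < c < y < r < d < a < f < x.
So m < x; m is the smaller of the two.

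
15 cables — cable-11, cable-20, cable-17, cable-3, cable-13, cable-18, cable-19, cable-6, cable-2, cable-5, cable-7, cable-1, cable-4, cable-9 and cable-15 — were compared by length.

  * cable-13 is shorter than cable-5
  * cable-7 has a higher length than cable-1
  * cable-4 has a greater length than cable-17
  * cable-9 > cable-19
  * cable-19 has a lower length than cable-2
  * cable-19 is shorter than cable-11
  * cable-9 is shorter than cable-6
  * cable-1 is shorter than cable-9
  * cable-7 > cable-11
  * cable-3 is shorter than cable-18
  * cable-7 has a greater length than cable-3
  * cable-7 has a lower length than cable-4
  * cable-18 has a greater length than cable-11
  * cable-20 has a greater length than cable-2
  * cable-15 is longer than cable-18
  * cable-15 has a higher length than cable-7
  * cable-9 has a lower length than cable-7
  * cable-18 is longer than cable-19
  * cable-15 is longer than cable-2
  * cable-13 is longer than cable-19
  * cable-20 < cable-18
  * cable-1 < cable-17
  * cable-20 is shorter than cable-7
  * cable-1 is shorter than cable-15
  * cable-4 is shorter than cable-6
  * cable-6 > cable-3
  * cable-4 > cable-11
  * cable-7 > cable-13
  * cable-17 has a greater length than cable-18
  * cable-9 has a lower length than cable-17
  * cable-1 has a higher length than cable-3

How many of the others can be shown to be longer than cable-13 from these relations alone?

5

From cable-13 the given relations immediately reach cable-7, cable-5.
From those, cable-4, cable-15 — 4 in total.
From those, cable-6 — 5 in total.
No other element is forced above cable-13 by the given relations, so the count is 5.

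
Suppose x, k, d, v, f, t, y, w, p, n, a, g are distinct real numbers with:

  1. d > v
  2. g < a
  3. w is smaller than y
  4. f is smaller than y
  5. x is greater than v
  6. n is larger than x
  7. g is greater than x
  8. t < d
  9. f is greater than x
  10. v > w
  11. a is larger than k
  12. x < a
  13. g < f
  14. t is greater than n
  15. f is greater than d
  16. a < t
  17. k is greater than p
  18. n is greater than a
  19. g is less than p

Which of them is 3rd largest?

d

Piecing the relations together gives one ordering: w < v < x < g < p < k < a < n < t < d < f < y.
Counting 3 from the largest end gives d.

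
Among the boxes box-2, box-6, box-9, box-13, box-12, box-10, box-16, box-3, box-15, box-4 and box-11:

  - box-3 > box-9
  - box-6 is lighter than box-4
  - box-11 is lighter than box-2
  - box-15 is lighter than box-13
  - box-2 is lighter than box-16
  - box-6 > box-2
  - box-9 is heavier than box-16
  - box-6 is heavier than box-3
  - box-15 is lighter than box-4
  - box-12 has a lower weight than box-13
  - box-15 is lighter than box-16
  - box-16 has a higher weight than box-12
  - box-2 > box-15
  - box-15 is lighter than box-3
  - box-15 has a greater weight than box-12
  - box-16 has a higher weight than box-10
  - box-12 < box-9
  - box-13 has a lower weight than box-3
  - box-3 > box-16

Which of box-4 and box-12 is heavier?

box-12 < box-15 < box-2 < box-16 < box-9 < box-3 < box-6 < box-4, by transitivity through box-15, box-2, box-16, box-9, box-3, box-6.
So box-12 < box-4; box-4 is the heavier of the two.

box-4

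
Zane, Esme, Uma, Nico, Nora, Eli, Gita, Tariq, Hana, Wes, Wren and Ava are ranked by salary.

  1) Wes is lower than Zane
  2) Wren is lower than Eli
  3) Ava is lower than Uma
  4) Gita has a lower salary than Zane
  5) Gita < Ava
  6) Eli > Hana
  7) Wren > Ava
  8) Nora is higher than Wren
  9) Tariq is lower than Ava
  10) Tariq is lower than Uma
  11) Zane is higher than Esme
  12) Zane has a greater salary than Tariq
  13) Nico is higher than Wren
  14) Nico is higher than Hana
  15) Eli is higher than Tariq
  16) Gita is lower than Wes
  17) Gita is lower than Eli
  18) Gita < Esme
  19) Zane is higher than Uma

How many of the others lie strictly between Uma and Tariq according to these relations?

Chaining upward from Tariq reaches: Ava, Wren, Nico, Nora, Eli, Zane.
Chaining downward from Uma reaches: Gita, Ava.
Strictly between Tariq and Uma are those in both lists: Ava — 1 element.

1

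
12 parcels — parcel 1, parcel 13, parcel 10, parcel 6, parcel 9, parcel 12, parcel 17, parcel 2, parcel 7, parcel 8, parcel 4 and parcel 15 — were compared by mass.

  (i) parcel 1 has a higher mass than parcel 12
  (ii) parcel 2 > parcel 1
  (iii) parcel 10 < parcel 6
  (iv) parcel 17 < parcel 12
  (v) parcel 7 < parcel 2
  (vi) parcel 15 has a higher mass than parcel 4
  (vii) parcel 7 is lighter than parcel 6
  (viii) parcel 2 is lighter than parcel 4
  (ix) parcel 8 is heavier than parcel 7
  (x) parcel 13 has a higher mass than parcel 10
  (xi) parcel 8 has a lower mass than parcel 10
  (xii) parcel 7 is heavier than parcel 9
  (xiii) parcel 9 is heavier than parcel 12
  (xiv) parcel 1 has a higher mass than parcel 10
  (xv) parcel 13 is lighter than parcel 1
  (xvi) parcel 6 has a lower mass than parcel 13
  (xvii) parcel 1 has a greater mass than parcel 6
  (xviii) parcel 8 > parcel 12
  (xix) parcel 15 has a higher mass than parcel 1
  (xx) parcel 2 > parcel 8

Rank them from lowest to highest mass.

parcel 17 < parcel 12 < parcel 9 < parcel 7 < parcel 8 < parcel 10 < parcel 6 < parcel 13 < parcel 1 < parcel 2 < parcel 4 < parcel 15

Nothing is placed below parcel 17, so it is least; from there parcel 17 < parcel 12; parcel 12 < parcel 9; parcel 9 < parcel 7; parcel 7 < parcel 8; parcel 8 < parcel 10; parcel 10 < parcel 6; parcel 6 < parcel 13; parcel 13 < parcel 1; parcel 1 < parcel 2; parcel 2 < parcel 4; parcel 4 < parcel 15, each given directly.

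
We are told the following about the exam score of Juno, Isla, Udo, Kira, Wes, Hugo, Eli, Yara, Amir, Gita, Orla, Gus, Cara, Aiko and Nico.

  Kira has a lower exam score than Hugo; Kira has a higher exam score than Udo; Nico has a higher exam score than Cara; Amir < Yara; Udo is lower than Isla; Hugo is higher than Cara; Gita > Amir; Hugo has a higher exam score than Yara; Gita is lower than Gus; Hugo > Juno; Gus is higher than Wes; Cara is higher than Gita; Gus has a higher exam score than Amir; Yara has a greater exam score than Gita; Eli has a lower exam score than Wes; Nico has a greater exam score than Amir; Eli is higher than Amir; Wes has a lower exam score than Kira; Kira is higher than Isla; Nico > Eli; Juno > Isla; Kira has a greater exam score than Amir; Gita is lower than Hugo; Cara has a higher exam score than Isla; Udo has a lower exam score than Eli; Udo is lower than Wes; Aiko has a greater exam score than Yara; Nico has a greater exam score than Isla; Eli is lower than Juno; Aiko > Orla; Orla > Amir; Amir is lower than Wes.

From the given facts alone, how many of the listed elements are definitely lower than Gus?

5

Directly below Gus: Amir, Wes, Gita.
One step further: Udo, Eli (5 so far).
Nothing else is reachable below Gus; 5 in all.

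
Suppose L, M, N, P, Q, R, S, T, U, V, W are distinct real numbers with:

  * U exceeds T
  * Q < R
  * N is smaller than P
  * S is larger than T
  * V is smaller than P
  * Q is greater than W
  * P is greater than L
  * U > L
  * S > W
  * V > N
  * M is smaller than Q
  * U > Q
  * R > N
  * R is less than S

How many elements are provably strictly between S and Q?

The relations place Q below S. An element lies strictly between them when it is forced above Q and also forced below S.
Above Q: {R, U}. Below S: {N, T, W, M, R}.
Intersection: {R} — 1.

1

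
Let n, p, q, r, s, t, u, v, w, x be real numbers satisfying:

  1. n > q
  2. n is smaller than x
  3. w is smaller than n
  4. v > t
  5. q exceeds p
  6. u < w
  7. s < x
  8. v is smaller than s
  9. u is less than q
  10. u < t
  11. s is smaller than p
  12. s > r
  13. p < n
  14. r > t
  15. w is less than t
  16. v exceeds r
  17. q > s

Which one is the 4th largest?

Chaining the given pairs: u < w < t < r < v < s < p < q < n < x.
Counting 4 from the largest end gives p.

p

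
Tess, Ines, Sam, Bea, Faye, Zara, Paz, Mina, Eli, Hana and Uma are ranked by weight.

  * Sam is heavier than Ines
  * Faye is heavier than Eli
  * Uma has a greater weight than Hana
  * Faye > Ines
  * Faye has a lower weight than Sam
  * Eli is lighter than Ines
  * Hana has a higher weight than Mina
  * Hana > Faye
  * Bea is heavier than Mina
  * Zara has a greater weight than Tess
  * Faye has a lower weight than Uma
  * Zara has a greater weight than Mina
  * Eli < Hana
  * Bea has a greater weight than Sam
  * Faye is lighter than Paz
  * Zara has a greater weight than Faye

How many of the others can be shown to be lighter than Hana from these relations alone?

4

From Hana the given relations immediately reach Eli, Mina, Faye.
From those, Ines — 4 in total.
Nothing else is reachable below Hana; 4 in all.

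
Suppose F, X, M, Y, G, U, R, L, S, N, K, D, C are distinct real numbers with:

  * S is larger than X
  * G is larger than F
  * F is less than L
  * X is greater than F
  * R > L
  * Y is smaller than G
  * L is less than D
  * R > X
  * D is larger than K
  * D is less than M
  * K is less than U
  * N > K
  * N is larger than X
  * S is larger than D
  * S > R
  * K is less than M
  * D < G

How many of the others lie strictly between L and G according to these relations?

The relations place L below G. An element lies strictly between them when it is forced above L and also forced below G.
Above L: {D, R, S, M}. Below G: {K, F, Y, D}.
Intersection: {D} — 1.

1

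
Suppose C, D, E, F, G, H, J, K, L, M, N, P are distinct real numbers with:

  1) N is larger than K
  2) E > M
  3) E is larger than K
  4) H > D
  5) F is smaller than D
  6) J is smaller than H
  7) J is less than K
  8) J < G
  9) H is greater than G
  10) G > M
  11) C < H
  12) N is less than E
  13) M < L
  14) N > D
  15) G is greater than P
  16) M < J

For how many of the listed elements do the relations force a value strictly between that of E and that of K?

The relations place K below E. An element lies strictly between them when it is forced above K and also forced below E.
Above K: {N}. Below E: {F, M, J, D, N}.
Intersection: {N} — 1.

1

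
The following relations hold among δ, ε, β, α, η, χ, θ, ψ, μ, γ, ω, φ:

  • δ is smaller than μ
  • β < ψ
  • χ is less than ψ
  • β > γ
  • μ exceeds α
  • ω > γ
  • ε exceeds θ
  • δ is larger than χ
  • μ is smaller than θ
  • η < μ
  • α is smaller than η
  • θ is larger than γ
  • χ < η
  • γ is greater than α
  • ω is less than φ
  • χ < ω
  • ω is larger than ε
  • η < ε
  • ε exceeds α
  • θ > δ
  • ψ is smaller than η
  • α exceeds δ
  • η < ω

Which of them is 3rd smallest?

Chaining the given pairs: χ < δ < α < γ < β < ψ < η < μ < θ < ε < ω < φ.
Counting 3 from the smallest end gives α.

α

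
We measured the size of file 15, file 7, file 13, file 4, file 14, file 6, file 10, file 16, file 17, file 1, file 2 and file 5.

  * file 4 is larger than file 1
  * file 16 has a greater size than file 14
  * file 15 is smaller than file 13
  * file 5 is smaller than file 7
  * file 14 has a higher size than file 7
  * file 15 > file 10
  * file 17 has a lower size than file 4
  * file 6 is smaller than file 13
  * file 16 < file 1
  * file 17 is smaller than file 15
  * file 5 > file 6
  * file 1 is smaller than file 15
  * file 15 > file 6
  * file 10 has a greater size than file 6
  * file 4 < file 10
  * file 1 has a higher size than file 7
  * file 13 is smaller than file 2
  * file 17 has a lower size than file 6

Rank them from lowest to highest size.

Each adjacent pair is fixed by a given relation: file 17 < file 6; file 6 < file 5; file 5 < file 7; file 7 < file 14; file 14 < file 16; file 16 < file 1; file 1 < file 4; file 4 < file 10; file 10 < file 15; file 15 < file 13; file 13 < file 2. Chaining them end to end gives the full order.

file 17 < file 6 < file 5 < file 7 < file 14 < file 16 < file 1 < file 4 < file 10 < file 15 < file 13 < file 2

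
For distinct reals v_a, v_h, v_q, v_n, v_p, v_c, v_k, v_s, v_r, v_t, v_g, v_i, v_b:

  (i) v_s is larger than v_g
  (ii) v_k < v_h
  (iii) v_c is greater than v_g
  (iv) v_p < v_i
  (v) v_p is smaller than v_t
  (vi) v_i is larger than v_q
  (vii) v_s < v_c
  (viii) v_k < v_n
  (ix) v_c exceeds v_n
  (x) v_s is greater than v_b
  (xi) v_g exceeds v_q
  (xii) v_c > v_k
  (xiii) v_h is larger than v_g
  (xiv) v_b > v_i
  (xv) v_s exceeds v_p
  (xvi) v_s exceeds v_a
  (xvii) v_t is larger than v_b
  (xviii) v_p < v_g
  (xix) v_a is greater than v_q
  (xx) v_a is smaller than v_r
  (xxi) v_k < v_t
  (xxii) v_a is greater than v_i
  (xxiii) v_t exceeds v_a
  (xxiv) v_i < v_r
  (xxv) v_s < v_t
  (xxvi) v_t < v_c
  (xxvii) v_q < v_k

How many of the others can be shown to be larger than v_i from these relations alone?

6

The elements the relations force above v_i are v_a, v_b, v_s, v_t, v_c, v_r — no chain reaches any other.
That is 6.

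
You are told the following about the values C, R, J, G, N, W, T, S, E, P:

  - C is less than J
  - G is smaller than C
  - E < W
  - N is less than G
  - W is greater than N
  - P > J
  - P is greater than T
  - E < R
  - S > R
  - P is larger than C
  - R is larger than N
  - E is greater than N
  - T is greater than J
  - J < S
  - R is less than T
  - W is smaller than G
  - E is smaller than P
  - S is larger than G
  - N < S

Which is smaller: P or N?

N

Following the relations from N: N < E < W < G < C < J < T < P.
So N < P; N is the smaller of the two.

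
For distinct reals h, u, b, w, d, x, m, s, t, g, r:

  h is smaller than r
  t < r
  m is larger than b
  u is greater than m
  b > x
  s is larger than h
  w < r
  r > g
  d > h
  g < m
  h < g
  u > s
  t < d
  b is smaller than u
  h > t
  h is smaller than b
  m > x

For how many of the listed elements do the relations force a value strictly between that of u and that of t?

5

The relations place t below u. An element lies strictly between them when it is forced above t and also forced below u.
Above t: {h, g, d, r, s, b, m}. Below u: {h, x, g, s, b, m}.
Intersection: {h, g, s, b, m} — 5.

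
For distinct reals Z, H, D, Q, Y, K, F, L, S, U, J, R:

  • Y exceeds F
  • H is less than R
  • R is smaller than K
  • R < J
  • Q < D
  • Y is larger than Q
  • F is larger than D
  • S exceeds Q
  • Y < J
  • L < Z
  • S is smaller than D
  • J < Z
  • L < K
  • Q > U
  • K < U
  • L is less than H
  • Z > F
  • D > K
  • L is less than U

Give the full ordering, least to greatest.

L < H < R < K < U < Q < S < D < F < Y < J < Z

Each adjacent pair is fixed by a given relation: L < H; H < R; R < K; K < U; U < Q; Q < S; S < D; D < F; F < Y; Y < J; J < Z. Chaining them end to end gives the full order.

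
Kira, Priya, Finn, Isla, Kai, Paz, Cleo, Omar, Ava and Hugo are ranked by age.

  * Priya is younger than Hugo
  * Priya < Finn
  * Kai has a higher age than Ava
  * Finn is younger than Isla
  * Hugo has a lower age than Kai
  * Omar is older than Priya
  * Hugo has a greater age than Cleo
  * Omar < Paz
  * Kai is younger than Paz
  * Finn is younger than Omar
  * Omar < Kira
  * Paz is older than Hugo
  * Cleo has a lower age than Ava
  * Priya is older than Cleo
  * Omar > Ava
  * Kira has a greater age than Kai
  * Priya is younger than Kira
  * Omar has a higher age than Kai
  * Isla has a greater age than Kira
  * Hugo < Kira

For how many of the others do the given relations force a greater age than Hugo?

Directly above Hugo: Kai, Kira, Paz.
One step further: Omar, Isla (5 so far).
Nothing else is reachable above Hugo; 5 in all.

5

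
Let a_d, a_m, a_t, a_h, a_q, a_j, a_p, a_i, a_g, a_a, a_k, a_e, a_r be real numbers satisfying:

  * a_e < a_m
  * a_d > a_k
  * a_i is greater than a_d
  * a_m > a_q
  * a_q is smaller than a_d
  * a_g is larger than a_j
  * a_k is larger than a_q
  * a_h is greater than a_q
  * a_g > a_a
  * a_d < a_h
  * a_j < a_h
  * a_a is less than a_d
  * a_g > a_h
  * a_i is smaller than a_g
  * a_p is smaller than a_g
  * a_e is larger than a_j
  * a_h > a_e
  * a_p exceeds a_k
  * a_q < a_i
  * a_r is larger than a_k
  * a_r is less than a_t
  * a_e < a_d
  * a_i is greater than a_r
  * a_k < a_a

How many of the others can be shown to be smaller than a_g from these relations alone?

The elements the relations force below a_g are a_j, a_q, a_k, a_r, a_e, a_a, a_d, a_h, a_i, a_p — no chain reaches any other.
That is 10.

10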